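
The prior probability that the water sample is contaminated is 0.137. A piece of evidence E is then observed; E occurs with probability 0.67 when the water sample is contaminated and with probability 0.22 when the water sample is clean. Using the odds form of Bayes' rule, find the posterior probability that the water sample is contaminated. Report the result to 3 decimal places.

Prior odds = 0.137/(1−0.137) = 0.15875.
Likelihood ratio for E = 0.67/0.22 = 3.0455.
Posterior odds = prior odds × LR = 0.48346.
Posterior probability = odds/(1+odds) = 0.48346/1.4835 = 0.326.

Posterior probability ≈ 0.326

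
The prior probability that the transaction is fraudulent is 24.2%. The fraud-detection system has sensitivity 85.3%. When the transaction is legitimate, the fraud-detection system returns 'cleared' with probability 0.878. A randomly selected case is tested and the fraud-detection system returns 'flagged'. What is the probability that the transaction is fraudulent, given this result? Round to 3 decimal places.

P(H | E) ≈ 0.691

Let H be the event that the transaction is fraudulent. P(H) = 0.242, so P(¬H) = 0.758. With E the 'flagged' result, P(E|H) = 0.853 and P(E|¬H) = 0.122.
P(E) = 0.853·0.242 + 0.122·0.758 = 0.20643 + 0.092476 = 0.29890.
By Bayes' theorem, P(H|E) = 0.20643 / 0.29890 = 0.691.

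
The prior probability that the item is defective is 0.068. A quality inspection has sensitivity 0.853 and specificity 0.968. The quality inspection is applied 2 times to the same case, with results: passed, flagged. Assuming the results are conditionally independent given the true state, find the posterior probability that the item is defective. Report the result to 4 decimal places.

With H the event that the item is defective, the joint likelihood of the observed sequence is P(data|H) = 0.147·0.853 = 0.12539 and P(data|¬H) = 0.968·0.032 = 0.030976.
Bayes: P(H|data) = 0.068·0.12539 / (0.068·0.12539 + 0.932·0.030976) = 0.0085266/0.037396 = 0.2280.

Posterior P(H) ≈ 0.2280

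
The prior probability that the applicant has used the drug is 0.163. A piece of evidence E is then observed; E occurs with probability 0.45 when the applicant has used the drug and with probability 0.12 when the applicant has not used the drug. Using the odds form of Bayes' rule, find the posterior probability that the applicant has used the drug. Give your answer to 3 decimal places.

Prior odds = 0.163/(1−0.163) = 0.19474. In log-odds, ln(0.19474) = -1.6361.
Add log likelihood ratio: ln(3.7500) = 1.3218.
Posterior log-odds = -0.31432, so posterior odds = exp(-0.31432) = 0.73029. Converting, P(H|E) = 0.73029/1.7303 = 0.422.

Posterior probability ≈ 0.422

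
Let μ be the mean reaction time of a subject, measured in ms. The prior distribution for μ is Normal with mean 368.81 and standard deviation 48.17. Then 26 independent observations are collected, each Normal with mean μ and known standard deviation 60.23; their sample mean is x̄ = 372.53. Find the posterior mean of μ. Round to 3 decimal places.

Posterior mean ≈ 372.319

With known σ, the Normal prior is conjugate. Weight on the data is w = (n/σ²)/(n/σ² + 1/τ₀²) = 0.00716717/(0.00716717+0.00043097) = 0.94328.
Posterior mean = w·x̄ + (1−w)·μ₀ = 0.94328·372.53 + 0.056720·368.81 = 372.319.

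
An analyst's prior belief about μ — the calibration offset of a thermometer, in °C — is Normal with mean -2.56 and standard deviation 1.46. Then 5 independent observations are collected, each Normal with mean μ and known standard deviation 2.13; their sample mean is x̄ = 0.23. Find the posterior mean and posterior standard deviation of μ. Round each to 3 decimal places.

Posterior mean ≈ -0.603; posterior SD ≈ 0.798

Prior precision 1/τ₀² = 1/1.46² = 0.469131; data precision n/σ² = 5/2.13² = 1.10207.
Posterior precision = 0.469131 + 1.10207 = 1.57121, giving posterior SD = 1/√1.57121 = 0.798.
Posterior mean = (0.469131·-2.56 + 1.10207·0.23) / 1.57121 = -0.603.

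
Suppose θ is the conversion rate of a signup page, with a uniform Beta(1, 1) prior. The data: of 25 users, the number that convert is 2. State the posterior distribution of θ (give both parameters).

Posterior: Beta(3, 24)

Observing 2 successes and 23 failures updates Beta(1, 1) by adding the success and failure counts to the two shape parameters: α = 1+2 = 3, β = 1+23 = 24.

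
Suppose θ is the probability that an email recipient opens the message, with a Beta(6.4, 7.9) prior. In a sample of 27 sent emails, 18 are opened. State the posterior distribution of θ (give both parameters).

Observing 18 successes and 9 failures updates Beta(6.4, 7.9) by adding the success and failure counts to the two shape parameters: α = 6.4+18 = 24.4, β = 7.9+9 = 16.9.

Posterior: Beta(24.4, 16.9)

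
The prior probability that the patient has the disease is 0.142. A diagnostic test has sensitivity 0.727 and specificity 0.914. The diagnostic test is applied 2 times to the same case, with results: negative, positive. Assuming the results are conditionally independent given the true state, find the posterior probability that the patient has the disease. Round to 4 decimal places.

Posterior P(H) ≈ 0.2947

Let H be the event that the patient has the disease; start with P(H) = 0.142. P('positive'|H) = 0.727, P('positive'|¬H) = 0.086.
Update on result 1 ('negative'): P(H) ← 0.273·0.1420 / (0.273·0.1420 + 0.914·0.8580) = 0.038766/0.82298 = 0.0471.
Update on result 2 ('positive'): P(H) ← 0.727·0.0471 / (0.727·0.0471 + 0.086·0.9529) = 0.034245/0.11619 = 0.2947.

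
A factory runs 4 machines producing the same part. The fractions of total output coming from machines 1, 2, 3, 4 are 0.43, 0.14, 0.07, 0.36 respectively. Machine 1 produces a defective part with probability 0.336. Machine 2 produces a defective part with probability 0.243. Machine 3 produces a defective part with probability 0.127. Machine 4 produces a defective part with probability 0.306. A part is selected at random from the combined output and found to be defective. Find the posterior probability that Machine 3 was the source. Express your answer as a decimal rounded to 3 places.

P(defective|M1) = 0.336; P(defective|M2) = 0.243; P(defective|M3) = 0.127; P(defective|M4) = 0.306.
Prior × likelihood for each source: 0.43·0.336=0.1445, 0.14·0.243=0.03402, 0.07·0.127=0.008890, 0.36·0.306=0.1102. Summing gives P(defective) = 0.29755.
P(Machine 3 | defective) = 0.008890 / 0.29755 = 0.030.

Posterior probability ≈ 0.030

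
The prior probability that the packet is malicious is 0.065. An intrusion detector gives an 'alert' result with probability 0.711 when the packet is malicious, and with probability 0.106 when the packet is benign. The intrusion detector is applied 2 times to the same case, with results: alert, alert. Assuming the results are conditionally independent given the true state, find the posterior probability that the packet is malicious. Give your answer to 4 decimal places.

Posterior P(H) ≈ 0.7577

With H the event that the packet is malicious, the joint likelihood of the observed sequence is P(data|H) = 0.711·0.711 = 0.50552 and P(data|¬H) = 0.106·0.106 = 0.011236.
Bayes: P(H|data) = 0.065·0.50552 / (0.065·0.50552 + 0.935·0.011236) = 0.032859/0.043365 = 0.7577.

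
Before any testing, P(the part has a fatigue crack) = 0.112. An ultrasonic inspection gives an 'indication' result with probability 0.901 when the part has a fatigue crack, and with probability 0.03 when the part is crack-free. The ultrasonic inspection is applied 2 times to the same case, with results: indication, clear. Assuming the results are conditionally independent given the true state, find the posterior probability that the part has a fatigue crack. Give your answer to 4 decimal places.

Let H be the event that the part has a fatigue crack; start with P(H) = 0.112. P('indication'|H) = 0.901, P('indication'|¬H) = 0.03.
Update on result 1 ('indication'): P(H) ← 0.901·0.1120 / (0.901·0.1120 + 0.03·0.8880) = 0.10091/0.12755 = 0.7911.
Update on result 2 ('clear'): P(H) ← 0.099·0.7911 / (0.099·0.7911 + 0.97·0.2089) = 0.078323/0.28091 = 0.2788.

Posterior P(H) ≈ 0.2788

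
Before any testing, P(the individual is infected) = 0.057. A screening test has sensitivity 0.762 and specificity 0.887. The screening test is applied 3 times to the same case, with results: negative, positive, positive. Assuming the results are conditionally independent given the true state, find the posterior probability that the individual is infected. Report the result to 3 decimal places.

Posterior P(H) ≈ 0.424

Let H be the event that the individual is infected; start with P(H) = 0.057. P('positive'|H) = 0.762, P('positive'|¬H) = 0.113.
Update on result 1 ('negative'): P(H) ← 0.238·0.0570 / (0.238·0.0570 + 0.887·0.9430) = 0.013566/0.85001 = 0.0160.
Update on result 2 ('positive'): P(H) ← 0.762·0.0160 / (0.762·0.0160 + 0.113·0.9840) = 0.012161/0.12336 = 0.0986.
Update on result 3 ('positive'): P(H) ← 0.762·0.0986 / (0.762·0.0986 + 0.113·0.9014) = 0.075123/0.17698 = 0.4245.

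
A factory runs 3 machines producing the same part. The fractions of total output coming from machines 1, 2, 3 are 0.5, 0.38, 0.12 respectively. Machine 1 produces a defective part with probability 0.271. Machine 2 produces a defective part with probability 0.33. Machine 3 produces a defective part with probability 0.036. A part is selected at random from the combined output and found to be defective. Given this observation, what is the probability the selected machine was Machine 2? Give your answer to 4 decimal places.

P(defective|M1) = 0.271; P(defective|M2) = 0.33; P(defective|M3) = 0.036.
Prior × likelihood for each source: 0.5·0.271=0.1355, 0.38·0.33=0.1254, 0.12·0.036=0.004320. Summing gives P(defective) = 0.26522.
P(Machine 2 | defective) = 0.1254 / 0.26522 = 0.4728.

Posterior probability ≈ 0.4728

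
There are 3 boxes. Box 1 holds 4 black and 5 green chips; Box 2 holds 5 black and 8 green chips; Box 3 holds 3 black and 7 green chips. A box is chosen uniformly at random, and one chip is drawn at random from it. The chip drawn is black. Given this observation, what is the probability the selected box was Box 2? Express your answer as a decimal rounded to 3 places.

P(black|Box 1) = 0.4444; P(black|Box 2) = 0.3846; P(black|Box 3) = 0.3.
Prior × likelihood for each source: 0.333333·0.4444=0.1481, 0.333333·0.3846=0.1282, 0.333333·0.3=0.1000. Summing gives P(black) = 0.37635.
P(Box 2 | black) = 0.1282 / 0.37635 = 0.341.

Posterior probability ≈ 0.341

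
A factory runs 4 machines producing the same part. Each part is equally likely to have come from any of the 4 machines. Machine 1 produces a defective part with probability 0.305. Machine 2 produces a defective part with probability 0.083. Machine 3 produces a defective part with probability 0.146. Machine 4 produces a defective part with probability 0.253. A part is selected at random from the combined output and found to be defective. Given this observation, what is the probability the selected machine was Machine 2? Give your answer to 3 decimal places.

P(defective|M1) = 0.305; P(defective|M2) = 0.083; P(defective|M3) = 0.146; P(defective|M4) = 0.253.
Prior × likelihood for each source: 0.25·0.305=0.07625, 0.25·0.083=0.02075, 0.25·0.146=0.03650, 0.25·0.253=0.06325. Summing gives P(defective) = 0.19675.
P(Machine 2 | defective) = 0.02075 / 0.19675 = 0.105.

Posterior probability ≈ 0.105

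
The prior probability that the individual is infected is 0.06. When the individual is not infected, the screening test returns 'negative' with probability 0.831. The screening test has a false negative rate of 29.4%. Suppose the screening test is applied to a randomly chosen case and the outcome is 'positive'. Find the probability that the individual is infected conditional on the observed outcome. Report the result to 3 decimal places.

Write H for 'the individual is infected'. Prior odds H:¬H = 0.06/0.94 = 0.063830. For the 'positive' outcome, the likelihood ratio is 0.706/0.169 = 4.1775.
Posterior odds = 0.063830 × 4.1775 = 0.26665, so P(H|E) = 0.26665/(1+0.26665) = 0.211.

P(H | E) ≈ 0.211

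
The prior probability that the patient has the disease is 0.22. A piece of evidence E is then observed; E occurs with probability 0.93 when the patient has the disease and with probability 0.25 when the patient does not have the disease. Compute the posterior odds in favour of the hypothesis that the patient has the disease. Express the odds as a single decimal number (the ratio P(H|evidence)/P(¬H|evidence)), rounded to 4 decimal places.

Prior odds = 0.22/(1−0.22) = 0.28205.
Likelihood ratio for E = 0.93/0.25 = 3.7200.
Posterior odds = prior odds × LR = 1.0492.

Posterior odds ≈ 1.0492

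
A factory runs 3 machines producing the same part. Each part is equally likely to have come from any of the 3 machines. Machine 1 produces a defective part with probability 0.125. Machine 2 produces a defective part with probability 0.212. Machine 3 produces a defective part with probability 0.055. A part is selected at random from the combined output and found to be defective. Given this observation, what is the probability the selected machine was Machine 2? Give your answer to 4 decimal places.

Posterior probability ≈ 0.5408

P(defective|M1) = 0.125; P(defective|M2) = 0.212; P(defective|M3) = 0.055.
Prior × likelihood for each source: 0.333333·0.125=0.04167, 0.333333·0.212=0.07067, 0.333333·0.055=0.01833. Summing gives P(defective) = 0.13067.
P(Machine 2 | defective) = 0.07067 / 0.13067 = 0.5408.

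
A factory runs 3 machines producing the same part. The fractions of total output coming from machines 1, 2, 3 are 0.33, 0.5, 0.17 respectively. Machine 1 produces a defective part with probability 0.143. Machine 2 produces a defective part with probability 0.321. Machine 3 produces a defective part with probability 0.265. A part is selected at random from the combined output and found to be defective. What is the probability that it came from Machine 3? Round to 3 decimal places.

Posterior probability ≈ 0.178

Tabulate prior·likelihood by source: [1] prior 0.33, lik 0.143, product 0.04719; [2] prior 0.5, lik 0.321, product 0.1605; [3] prior 0.17, lik 0.265, product 0.04505.
Normalizing constant = 0.25274; the posterior for Machine 3 is its product over the sum, 0.04505/0.25274 = 0.178.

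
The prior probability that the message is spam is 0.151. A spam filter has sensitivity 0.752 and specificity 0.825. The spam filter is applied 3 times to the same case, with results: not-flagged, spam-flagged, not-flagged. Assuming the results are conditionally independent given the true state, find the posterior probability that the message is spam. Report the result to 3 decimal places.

Let H be the event that the message is spam; start with P(H) = 0.151. P('spam-flagged'|H) = 0.752, P('spam-flagged'|¬H) = 0.175.
Update on result 1 ('not-flagged'): P(H) ← 0.248·0.1510 / (0.248·0.1510 + 0.825·0.8490) = 0.037448/0.73787 = 0.0508.
Update on result 2 ('spam-flagged'): P(H) ← 0.752·0.0508 / (0.752·0.0508 + 0.175·0.9492) = 0.038165/0.20428 = 0.1868.
Update on result 3 ('not-flagged'): P(H) ← 0.248·0.1868 / (0.248·0.1868 + 0.825·0.8132) = 0.046332/0.71720 = 0.0646.

Posterior P(H) ≈ 0.065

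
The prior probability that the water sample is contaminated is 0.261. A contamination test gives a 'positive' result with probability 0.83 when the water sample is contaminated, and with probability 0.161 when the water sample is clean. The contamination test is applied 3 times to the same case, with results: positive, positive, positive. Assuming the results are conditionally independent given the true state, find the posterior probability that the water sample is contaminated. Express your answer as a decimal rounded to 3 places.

Let H be the event that the water sample is contaminated; start with P(H) = 0.261. P('positive'|H) = 0.83, P('positive'|¬H) = 0.161.
Update on result 1 ('positive'): P(H) ← 0.83·0.2610 / (0.83·0.2610 + 0.161·0.7390) = 0.21663/0.33561 = 0.6455.
Update on result 2 ('positive'): P(H) ← 0.83·0.6455 / (0.83·0.6455 + 0.161·0.3545) = 0.53575/0.59283 = 0.9037.
Update on result 3 ('positive'): P(H) ← 0.83·0.9037 / (0.83·0.9037 + 0.161·0.0963) = 0.75009/0.76559 = 0.9798.

Posterior P(H) ≈ 0.980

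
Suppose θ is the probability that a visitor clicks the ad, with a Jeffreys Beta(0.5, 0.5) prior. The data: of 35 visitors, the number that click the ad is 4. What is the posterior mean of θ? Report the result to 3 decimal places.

Observing 4 successes and 31 failures updates Beta(0.5, 0.5) by adding the success and failure counts to the two shape parameters: α = 0.5+4 = 4.5, β = 0.5+31 = 31.5.
Posterior mean = α/(α+β) = 4.5/36 = 0.125.

Posterior mean ≈ 0.125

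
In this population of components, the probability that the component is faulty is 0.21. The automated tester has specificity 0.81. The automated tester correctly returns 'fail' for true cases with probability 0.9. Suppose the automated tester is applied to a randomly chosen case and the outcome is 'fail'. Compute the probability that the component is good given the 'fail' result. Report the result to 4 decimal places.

P(¬H | E) ≈ 0.4426

Write H for 'the component is faulty'. Prior odds H:¬H = 0.21/0.79 = 0.26582. For the 'fail' outcome, the likelihood ratio is 0.9/0.19 = 4.7368.
Posterior odds = 0.26582 × 4.7368 = 1.2592, so P(H|E) = 1.2592/(1+1.2592) = 0.5574. Then P(¬H|E) = 1 − 0.5574 = 0.4426.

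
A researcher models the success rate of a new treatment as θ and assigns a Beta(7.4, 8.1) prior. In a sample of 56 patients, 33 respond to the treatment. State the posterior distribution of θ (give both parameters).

Posterior: Beta(40.4, 31.1)

The binomial likelihood is conjugate to the Beta prior: with 33 successes and 23 failures, the posterior is Beta(7.4+33, 8.1+23) = Beta(40.4, 31.1).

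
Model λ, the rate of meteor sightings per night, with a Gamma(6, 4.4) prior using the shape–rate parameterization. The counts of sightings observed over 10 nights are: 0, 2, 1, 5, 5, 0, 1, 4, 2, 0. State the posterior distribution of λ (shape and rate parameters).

The Poisson likelihood adds the total count to the shape and the number of exposure periods to the rate. Here ∑xᵢ = 20 and n = 10, so shape 6→26 and rate 4.4→14.4.

Posterior: Gamma(shape=26, rate=14.4)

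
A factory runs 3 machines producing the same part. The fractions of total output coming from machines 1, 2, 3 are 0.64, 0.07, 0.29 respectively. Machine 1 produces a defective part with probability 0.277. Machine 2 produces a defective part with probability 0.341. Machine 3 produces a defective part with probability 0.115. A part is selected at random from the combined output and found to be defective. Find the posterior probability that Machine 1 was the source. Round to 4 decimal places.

Tabulate prior·likelihood by source: [1] prior 0.64, lik 0.277, product 0.1773; [2] prior 0.07, lik 0.341, product 0.02387; [3] prior 0.29, lik 0.115, product 0.03335.
Normalizing constant = 0.23450; the posterior for Machine 1 is its product over the sum, 0.1773/0.23450 = 0.7560.

Posterior probability ≈ 0.7560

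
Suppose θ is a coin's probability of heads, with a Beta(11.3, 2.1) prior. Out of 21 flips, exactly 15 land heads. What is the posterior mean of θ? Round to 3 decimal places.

The binomial likelihood is conjugate to the Beta prior: with 15 successes and 6 failures, the posterior is Beta(11.3+15, 2.1+6) = Beta(26.3, 8.1).
E[θ | data] = 26.3/(26.3+8.1) = 0.765.

Posterior mean ≈ 0.765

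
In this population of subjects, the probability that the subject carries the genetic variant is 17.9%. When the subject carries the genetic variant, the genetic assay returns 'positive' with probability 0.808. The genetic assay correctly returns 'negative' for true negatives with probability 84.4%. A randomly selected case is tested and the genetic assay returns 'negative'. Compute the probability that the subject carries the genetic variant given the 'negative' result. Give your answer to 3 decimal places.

Write H for 'the subject carries the genetic variant'. Prior odds H:¬H = 0.179/0.821 = 0.21803. For the 'negative' outcome, the likelihood ratio is 0.192/0.844 = 0.22749.
Posterior odds = 0.21803 × 0.22749 = 0.049599, so P(H|E) = 0.049599/(1+0.049599) = 0.047.

P(H | E) ≈ 0.047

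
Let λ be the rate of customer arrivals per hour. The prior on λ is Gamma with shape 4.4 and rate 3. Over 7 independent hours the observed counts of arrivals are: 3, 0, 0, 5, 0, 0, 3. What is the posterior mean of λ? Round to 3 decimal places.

Posterior mean ≈ 1.540

Total count ∑xᵢ = 11 over n = 7 hours.
Gamma is conjugate to the Poisson likelihood: posterior is Gamma(shape = 4.4+11 = 15.4, rate = 3+7 = 10).
Posterior mean = shape/rate = 15.4/10 = 1.540.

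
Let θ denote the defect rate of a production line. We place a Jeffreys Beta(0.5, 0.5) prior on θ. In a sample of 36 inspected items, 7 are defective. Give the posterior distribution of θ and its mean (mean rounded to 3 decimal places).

The binomial likelihood is conjugate to the Beta prior: with 7 successes and 29 failures, the posterior is Beta(0.5+7, 0.5+29) = Beta(7.5, 29.5).
E[θ | data] = 7.5/(7.5+29.5) = 0.203.

Posterior: Beta(7.5, 29.5); mean ≈ 0.203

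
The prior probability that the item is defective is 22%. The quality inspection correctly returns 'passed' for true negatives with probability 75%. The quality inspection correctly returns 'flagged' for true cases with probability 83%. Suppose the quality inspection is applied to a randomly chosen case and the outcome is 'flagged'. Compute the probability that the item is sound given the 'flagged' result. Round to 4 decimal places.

P(¬H | E) ≈ 0.5164

Write H for 'the item is defective'. Prior odds H:¬H = 0.22/0.78 = 0.28205. For the 'flagged' outcome, the likelihood ratio is 0.83/0.25 = 3.3200.
Posterior odds = 0.28205 × 3.3200 = 0.93641, so P(H|E) = 0.93641/(1+0.93641) = 0.4836. Then P(¬H|E) = 1 − 0.4836 = 0.5164.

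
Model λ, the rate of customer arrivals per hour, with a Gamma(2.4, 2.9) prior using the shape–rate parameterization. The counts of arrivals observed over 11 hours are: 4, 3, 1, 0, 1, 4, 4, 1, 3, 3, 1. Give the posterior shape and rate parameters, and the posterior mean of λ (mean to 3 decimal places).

Posterior: Gamma(shape=27.4, rate=13.9); mean ≈ 1.971

The Poisson likelihood adds the total count to the shape and the number of exposure periods to the rate. Here ∑xᵢ = 25 and n = 11, so shape 2.4→27.4 and rate 2.9→13.9.
E[λ | data] = 27.4/13.9 = 1.971.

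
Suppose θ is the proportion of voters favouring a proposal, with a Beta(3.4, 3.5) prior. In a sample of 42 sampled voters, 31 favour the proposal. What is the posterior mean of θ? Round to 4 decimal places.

The binomial likelihood is conjugate to the Beta prior: with 31 successes and 11 failures, the posterior is Beta(3.4+31, 3.5+11) = Beta(34.4, 14.5).
Posterior mean = α/(α+β) = 34.4/48.9 = 0.7035.

Posterior mean ≈ 0.7035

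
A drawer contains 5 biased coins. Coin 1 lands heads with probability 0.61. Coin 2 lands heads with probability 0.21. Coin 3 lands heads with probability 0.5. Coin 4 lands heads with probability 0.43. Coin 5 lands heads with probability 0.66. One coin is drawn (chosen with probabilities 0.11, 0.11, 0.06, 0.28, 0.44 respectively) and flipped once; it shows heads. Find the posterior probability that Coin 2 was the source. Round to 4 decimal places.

Tabulate prior·likelihood by source: [1] prior 0.11, lik 0.61, product 0.06710; [2] prior 0.11, lik 0.21, product 0.02310; [3] prior 0.06, lik 0.5, product 0.03000; [4] prior 0.28, lik 0.43, product 0.1204; [5] prior 0.44, lik 0.66, product 0.2904.
Normalizing constant = 0.53100; the posterior for Coin 2 is its product over the sum, 0.02310/0.53100 = 0.0435.

Posterior probability ≈ 0.0435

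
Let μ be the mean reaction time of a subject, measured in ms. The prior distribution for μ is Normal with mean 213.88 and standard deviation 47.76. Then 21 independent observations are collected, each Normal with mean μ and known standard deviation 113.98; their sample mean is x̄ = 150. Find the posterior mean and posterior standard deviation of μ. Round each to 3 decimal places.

Posterior mean ≈ 163.629; posterior SD ≈ 22.060

Prior precision 1/τ₀² = 1/47.76² = 0.00043840; data precision n/σ² = 21/113.98² = 0.00161645.
Posterior precision = 0.00043840 + 0.00161645 = 0.00205485, giving posterior SD = 1/√0.00205485 = 22.060.
Posterior mean = (0.00043840·213.88 + 0.00161645·150) / 0.00205485 = 163.629.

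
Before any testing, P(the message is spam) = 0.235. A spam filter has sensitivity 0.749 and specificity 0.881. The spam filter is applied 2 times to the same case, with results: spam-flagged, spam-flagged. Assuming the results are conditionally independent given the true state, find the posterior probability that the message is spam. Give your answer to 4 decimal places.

With H the event that the message is spam, the joint likelihood of the observed sequence is P(data|H) = 0.749·0.749 = 0.56100 and P(data|¬H) = 0.119·0.119 = 0.014161.
Bayes: P(H|data) = 0.235·0.56100 / (0.235·0.56100 + 0.765·0.014161) = 0.13184/0.14267 = 0.9241.

Posterior P(H) ≈ 0.9241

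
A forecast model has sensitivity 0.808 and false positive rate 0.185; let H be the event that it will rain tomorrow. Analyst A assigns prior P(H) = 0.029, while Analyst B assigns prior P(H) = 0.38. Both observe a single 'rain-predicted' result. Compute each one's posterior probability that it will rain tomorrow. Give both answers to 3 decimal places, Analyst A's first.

Analyst A: 0.115; Analyst B: 0.728

P('+'|H) = 0.808, P('+'|¬H) = 0.185.
Analyst A: numerator 0.808·0.029 = 0.023432; evidence = 0.023432+0.185·0.971 = 0.20307; posterior = 0.115.
Analyst B: numerator 0.808·0.38 = 0.30704; evidence = 0.30704+0.185·0.62 = 0.42174; posterior = 0.728.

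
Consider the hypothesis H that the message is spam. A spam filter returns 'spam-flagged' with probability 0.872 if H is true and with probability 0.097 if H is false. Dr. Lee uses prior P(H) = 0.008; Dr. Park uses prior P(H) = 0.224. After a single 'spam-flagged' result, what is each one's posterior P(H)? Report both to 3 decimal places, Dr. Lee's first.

Dr. Lee: 0.068; Dr. Park: 0.722

P('+'|H) = 0.872, P('+'|¬H) = 0.097.
Dr. Lee: numerator 0.872·0.008 = 0.0069760; evidence = 0.0069760+0.097·0.992 = 0.10320; posterior = 0.068.
Dr. Park: numerator 0.872·0.224 = 0.19533; evidence = 0.19533+0.097·0.776 = 0.27060; posterior = 0.722.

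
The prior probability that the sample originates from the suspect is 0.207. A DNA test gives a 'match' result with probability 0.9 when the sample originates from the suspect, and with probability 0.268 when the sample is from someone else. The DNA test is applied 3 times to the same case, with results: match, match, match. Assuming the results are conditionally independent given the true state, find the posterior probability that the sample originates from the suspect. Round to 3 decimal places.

Let H be the event that the sample originates from the suspect; start with P(H) = 0.207. P('match'|H) = 0.9, P('match'|¬H) = 0.268.
Update on result 1 ('match'): P(H) ← 0.9·0.2070 / (0.9·0.2070 + 0.268·0.7930) = 0.18630/0.39882 = 0.4671.
Update on result 2 ('match'): P(H) ← 0.9·0.4671 / (0.9·0.4671 + 0.268·0.5329) = 0.42041/0.56322 = 0.7464.
Update on result 3 ('match'): P(H) ← 0.9·0.7464 / (0.9·0.7464 + 0.268·0.2536) = 0.67180/0.73975 = 0.9081.

Posterior P(H) ≈ 0.908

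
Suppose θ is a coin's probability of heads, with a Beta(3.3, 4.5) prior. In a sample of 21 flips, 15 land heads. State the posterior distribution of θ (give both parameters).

The binomial likelihood is conjugate to the Beta prior: with 15 successes and 6 failures, the posterior is Beta(3.3+15, 4.5+6) = Beta(18.3, 10.5).

Posterior: Beta(18.3, 10.5)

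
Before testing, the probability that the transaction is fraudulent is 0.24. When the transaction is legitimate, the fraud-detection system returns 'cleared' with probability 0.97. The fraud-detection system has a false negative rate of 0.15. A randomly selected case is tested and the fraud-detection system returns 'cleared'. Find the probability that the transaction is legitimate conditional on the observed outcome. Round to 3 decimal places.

Let H be the event that the transaction is fraudulent. P(H) = 0.24, so P(¬H) = 0.76. With E the 'cleared' result, P(E|H) = 0.15 and P(E|¬H) = 0.97.
P(E) = 0.15·0.24 + 0.97·0.76 = 0.036000 + 0.73720 = 0.77320.
By Bayes' theorem, P(H|E) = 0.036000 / 0.77320 = 0.047. Hence P(¬H|E) = 1 − 0.047 = 0.953.

P(¬H | E) ≈ 0.953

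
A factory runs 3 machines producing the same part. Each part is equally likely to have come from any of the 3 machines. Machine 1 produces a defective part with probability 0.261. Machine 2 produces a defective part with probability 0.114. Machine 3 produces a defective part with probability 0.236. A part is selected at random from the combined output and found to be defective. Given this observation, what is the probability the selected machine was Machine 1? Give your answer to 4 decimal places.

Posterior probability ≈ 0.4272

Tabulate prior·likelihood by source: [1] prior 0.333333, lik 0.261, product 0.08700; [2] prior 0.333333, lik 0.114, product 0.03800; [3] prior 0.333333, lik 0.236, product 0.07867.
Normalizing constant = 0.20367; the posterior for Machine 1 is its product over the sum, 0.08700/0.20367 = 0.4272.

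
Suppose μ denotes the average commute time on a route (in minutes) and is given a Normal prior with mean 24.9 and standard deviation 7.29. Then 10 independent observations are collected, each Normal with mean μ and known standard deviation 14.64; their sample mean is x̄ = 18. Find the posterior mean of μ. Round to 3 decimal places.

Posterior mean ≈ 19.983

Prior precision 1/τ₀² = 1/7.29² = 0.0188168; data precision n/σ² = 10/14.64² = 0.0466571.
Posterior precision = 0.0188168 + 0.0466571 = 0.0654739.
Posterior mean = (0.0188168·24.9 + 0.0466571·18) / 0.0654739 = 19.983.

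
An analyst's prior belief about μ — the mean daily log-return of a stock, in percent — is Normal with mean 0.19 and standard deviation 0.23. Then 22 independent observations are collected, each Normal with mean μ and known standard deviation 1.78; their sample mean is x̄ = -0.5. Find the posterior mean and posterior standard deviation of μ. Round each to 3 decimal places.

With known σ, the Normal prior is conjugate. Weight on the data is w = (n/σ²)/(n/σ² + 1/τ₀²) = 6.94357/(6.94357+18.9036) = 0.26864.
Posterior mean = w·x̄ + (1−w)·μ₀ = 0.26864·-0.5 + 0.73136·0.19 = 0.005. Posterior variance = 1/(6.94357+18.9036) = 0.0386890, so SD = 0.197.

Posterior mean ≈ 0.005; posterior SD ≈ 0.197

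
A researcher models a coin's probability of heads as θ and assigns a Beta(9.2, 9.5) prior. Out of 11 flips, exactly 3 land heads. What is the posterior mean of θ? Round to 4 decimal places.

Observing 3 successes and 8 failures updates Beta(9.2, 9.5) by adding the success and failure counts to the two shape parameters: α = 9.2+3 = 12.2, β = 9.5+8 = 17.5.
E[θ | data] = 12.2/(12.2+17.5) = 0.4108.

Posterior mean ≈ 0.4108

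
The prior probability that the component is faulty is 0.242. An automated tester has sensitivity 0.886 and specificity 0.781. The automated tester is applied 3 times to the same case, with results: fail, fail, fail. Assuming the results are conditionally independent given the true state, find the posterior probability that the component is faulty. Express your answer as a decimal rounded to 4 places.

With H the event that the component is faulty, the joint likelihood of the observed sequence is P(data|H) = 0.886·0.886·0.886 = 0.69551 and P(data|¬H) = 0.219·0.219·0.219 = 0.010503.
Bayes: P(H|data) = 0.242·0.69551 / (0.242·0.69551 + 0.758·0.010503) = 0.16831/0.17627 = 0.9548.

Posterior P(H) ≈ 0.9548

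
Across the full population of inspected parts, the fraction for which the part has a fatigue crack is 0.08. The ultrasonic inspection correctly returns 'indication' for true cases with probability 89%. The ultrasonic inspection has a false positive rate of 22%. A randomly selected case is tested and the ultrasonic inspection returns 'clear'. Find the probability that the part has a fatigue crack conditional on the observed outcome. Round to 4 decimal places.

P(H | E) ≈ 0.0121

Let H be the event that the part has a fatigue crack. P(H) = 0.08, so P(¬H) = 0.92. With E the 'clear' result, P(E|H) = 0.11 and P(E|¬H) = 0.78.
P(E) = 0.11·0.08 + 0.78·0.92 = 0.0088000 + 0.71760 = 0.72640.
By Bayes' theorem, P(H|E) = 0.0088000 / 0.72640 = 0.0121.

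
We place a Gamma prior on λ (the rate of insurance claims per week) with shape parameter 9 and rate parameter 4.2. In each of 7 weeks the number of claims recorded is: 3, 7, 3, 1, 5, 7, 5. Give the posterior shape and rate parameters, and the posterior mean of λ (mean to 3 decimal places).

Total count ∑xᵢ = 31 over n = 7 weeks.
Gamma is conjugate to the Poisson likelihood: posterior is Gamma(shape = 9+31 = 40, rate = 4.2+7 = 11.2).
Posterior mean = shape/rate = 40/11.2 = 3.571.

Posterior: Gamma(shape=40, rate=11.2); mean ≈ 3.571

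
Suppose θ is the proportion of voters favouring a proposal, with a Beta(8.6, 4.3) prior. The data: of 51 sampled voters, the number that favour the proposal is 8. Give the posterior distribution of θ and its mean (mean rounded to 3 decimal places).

Posterior: Beta(16.6, 47.3); mean ≈ 0.260

Observing 8 successes and 43 failures updates Beta(8.6, 4.3) by adding the success and failure counts to the two shape parameters: α = 8.6+8 = 16.6, β = 4.3+43 = 47.3.
Posterior mean = α/(α+β) = 16.6/63.9 = 0.260.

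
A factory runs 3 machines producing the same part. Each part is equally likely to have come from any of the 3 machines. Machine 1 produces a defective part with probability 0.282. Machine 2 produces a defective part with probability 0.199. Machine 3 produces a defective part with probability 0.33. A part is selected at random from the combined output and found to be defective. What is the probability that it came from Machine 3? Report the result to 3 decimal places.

Posterior probability ≈ 0.407

P(defective|M1) = 0.282; P(defective|M2) = 0.199; P(defective|M3) = 0.33.
Prior × likelihood for each source: 0.333333·0.282=0.09400, 0.333333·0.199=0.06633, 0.333333·0.33=0.1100. Summing gives P(defective) = 0.27033.
P(Machine 3 | defective) = 0.1100 / 0.27033 = 0.407.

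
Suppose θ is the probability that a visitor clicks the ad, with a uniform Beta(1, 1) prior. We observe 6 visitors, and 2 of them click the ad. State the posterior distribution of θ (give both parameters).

The binomial likelihood is conjugate to the Beta prior: with 2 successes and 4 failures, the posterior is Beta(1+2, 1+4) = Beta(3, 5).

Posterior: Beta(3, 5)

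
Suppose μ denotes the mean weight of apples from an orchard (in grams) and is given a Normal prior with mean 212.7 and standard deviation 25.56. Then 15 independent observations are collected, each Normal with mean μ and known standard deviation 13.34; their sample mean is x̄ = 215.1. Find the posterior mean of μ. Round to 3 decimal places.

Posterior mean ≈ 215.057

With known σ, the Normal prior is conjugate. Weight on the data is w = (n/σ²)/(n/σ² + 1/τ₀²) = 0.0842907/(0.0842907+0.00153066) = 0.98216.
Posterior mean = w·x̄ + (1−w)·μ₀ = 0.98216·215.1 + 0.017835·212.7 = 215.057.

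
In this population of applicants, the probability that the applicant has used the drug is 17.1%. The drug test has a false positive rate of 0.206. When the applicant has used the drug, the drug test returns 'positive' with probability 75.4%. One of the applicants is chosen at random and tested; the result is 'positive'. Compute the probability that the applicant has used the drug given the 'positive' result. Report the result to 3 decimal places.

Write H for 'the applicant has used the drug'. Prior odds H:¬H = 0.171/0.829 = 0.20627. For the 'positive' outcome, the likelihood ratio is 0.754/0.206 = 3.6602.
Posterior odds = 0.20627 × 3.6602 = 0.75500, so P(H|E) = 0.75500/(1+0.75500) = 0.430.

P(H | E) ≈ 0.430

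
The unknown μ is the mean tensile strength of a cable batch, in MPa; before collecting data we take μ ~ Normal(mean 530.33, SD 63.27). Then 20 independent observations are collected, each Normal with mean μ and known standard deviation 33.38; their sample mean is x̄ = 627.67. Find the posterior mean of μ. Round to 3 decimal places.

Posterior mean ≈ 626.334

Prior precision 1/τ₀² = 1/63.27² = 0.00024981; data precision n/σ² = 20/33.38² = 0.0179497.
Posterior precision = 0.00024981 + 0.0179497 = 0.0181995.
Posterior mean = (0.00024981·530.33 + 0.0179497·627.67) / 0.0181995 = 626.334.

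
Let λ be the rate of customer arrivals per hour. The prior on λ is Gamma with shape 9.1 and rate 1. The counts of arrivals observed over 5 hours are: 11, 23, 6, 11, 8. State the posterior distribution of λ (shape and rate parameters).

Total count ∑xᵢ = 59 over n = 5 hours.
Gamma is conjugate to the Poisson likelihood: posterior is Gamma(shape = 9.1+59 = 68.1, rate = 1+5 = 6).

Posterior: Gamma(shape=68.1, rate=6)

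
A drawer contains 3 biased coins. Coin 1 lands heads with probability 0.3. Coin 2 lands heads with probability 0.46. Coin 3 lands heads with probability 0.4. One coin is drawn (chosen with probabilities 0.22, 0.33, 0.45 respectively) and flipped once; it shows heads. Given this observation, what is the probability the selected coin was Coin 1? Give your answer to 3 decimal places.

Posterior probability ≈ 0.166

P(heads|C1) = 0.3; P(heads|C2) = 0.46; P(heads|C3) = 0.4.
Prior × likelihood for each source: 0.22·0.3=0.06600, 0.33·0.46=0.1518, 0.45·0.4=0.1800. Summing gives P(heads) = 0.39780.
P(Coin 1 | heads) = 0.06600 / 0.39780 = 0.166.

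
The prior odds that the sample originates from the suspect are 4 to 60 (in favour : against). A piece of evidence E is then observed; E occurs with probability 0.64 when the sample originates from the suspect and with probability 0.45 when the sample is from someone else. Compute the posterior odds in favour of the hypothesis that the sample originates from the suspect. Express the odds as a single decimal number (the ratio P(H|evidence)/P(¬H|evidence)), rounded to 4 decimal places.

Prior odds = 4/60 = 0.066667. In log-odds, ln(0.066667) = -2.7081.
Add log likelihood ratio: ln(1.4222) = 0.35222.
Posterior log-odds = -2.3558, so posterior odds = exp(-2.3558) = 0.094815.

Posterior odds ≈ 0.0948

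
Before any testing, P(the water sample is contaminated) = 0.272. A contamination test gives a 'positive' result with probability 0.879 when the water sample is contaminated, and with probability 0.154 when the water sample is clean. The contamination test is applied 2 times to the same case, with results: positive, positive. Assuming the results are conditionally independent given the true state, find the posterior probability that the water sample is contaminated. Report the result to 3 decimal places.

With H the event that the water sample is contaminated, the joint likelihood of the observed sequence is P(data|H) = 0.879·0.879 = 0.77264 and P(data|¬H) = 0.154·0.154 = 0.023716.
Bayes: P(H|data) = 0.272·0.77264 / (0.272·0.77264 + 0.728·0.023716) = 0.21016/0.22742 = 0.9241.

Posterior P(H) ≈ 0.924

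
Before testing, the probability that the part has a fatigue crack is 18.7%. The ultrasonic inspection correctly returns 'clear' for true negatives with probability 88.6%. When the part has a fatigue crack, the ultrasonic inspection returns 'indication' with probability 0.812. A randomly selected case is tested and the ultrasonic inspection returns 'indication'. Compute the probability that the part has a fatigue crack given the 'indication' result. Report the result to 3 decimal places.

P(H | E) ≈ 0.621

Let H be the event that the part has a fatigue crack. P(H) = 0.187, so P(¬H) = 0.813. With E the 'indication' result, P(E|H) = 0.812 and P(E|¬H) = 0.114.
P(E) = 0.812·0.187 + 0.114·0.813 = 0.15184 + 0.092682 = 0.24453.
By Bayes' theorem, P(H|E) = 0.15184 / 0.24453 = 0.621.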